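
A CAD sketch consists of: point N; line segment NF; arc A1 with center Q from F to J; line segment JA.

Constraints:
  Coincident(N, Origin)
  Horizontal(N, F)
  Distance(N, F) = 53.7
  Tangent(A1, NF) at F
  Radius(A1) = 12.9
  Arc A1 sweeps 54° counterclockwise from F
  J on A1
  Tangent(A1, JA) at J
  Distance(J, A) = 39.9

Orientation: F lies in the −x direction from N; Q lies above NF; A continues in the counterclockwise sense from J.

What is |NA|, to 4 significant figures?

42.50

On A1, F sits at bearing -90° from Q; a 54° counterclockwise sweep puts J at bearing -36°, so J = Q + 12.9·(cos -36°, sin -36°) = (-43.26, 5.318). The tangent condition forces QJ to be normal to JA, so JA runs along (−sin -36°, cos -36°); with |JA| = 39.9, A = (-19.81, 37.60). Then |NA| = |A − N| = 42.50.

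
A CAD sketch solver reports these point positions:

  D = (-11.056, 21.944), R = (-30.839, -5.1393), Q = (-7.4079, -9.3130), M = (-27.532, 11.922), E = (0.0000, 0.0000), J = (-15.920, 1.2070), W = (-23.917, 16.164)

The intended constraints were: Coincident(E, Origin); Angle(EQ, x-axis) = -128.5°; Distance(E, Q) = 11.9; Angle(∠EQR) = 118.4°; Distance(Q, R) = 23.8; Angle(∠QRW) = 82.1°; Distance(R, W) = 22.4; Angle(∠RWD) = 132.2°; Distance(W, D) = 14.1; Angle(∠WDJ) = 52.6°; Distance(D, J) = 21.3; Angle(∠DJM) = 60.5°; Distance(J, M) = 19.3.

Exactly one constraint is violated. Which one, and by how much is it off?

Distance(J, M) = 19.3 — off by 3.50.

E = (0.00, 0.00) ✓; EQ at -128.5° ✓; |EQ| = 11.90 ✓; ∠EQR = 118.4° ✓; |QR| = 23.80 ✓; ∠QRW = 82.10° ✓; |RW| = 22.40 ✓; ∠RWD = 132.2° ✓; |WD| = 14.10 ✓; ∠WDJ = 52.60° ✓; |DJ| = 21.30 ✓; ∠DJM = 60.50° ✓; |JM| = 15.80 ✗.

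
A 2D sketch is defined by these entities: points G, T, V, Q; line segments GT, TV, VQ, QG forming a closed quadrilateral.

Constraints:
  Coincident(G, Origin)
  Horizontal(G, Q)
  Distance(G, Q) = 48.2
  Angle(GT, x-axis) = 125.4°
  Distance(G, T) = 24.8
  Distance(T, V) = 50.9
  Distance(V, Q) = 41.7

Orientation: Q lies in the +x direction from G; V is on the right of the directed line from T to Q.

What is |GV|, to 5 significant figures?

26.152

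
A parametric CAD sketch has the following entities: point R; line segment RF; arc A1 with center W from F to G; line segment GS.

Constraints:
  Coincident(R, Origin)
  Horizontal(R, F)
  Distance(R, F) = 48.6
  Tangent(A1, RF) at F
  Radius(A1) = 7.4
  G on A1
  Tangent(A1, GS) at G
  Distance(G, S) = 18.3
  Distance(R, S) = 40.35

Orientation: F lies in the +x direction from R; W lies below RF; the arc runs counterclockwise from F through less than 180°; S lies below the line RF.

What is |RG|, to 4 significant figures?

42.07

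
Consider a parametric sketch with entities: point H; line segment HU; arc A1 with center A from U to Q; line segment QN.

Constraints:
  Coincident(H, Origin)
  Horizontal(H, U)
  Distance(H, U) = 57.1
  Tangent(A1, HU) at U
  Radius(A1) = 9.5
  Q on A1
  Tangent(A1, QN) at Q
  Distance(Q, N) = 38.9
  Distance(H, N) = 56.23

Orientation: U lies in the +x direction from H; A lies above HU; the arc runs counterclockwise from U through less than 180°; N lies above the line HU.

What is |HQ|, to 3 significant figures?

65.8

Checks: |AQ| = 9.500 ✓; ∠(AQ, QN) = 90.00° ✓; |QN| = 38.90 ✓; |HN| = 56.23 ✓.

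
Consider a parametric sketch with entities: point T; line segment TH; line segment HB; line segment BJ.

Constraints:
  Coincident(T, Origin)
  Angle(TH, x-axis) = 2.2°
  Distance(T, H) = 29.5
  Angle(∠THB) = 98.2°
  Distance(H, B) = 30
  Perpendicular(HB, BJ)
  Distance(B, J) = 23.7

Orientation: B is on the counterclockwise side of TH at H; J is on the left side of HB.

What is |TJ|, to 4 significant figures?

34.65

∠THB = 98.2°, so HB runs at 2.2° + (180° − 98.2°) = 84.00° from the x-axis; with |HB| = 30.0, B = H + 30.0·(cos 84.00°, sin 84.00°) = (32.61, 30.97). HB is perpendicular to BJ; with |BJ| = 23.7 on the left of HB, J = B + 23.7·(-0.9945, 0.1045) = (9.044, 33.45). Then |TJ| = |J − T| = 34.65.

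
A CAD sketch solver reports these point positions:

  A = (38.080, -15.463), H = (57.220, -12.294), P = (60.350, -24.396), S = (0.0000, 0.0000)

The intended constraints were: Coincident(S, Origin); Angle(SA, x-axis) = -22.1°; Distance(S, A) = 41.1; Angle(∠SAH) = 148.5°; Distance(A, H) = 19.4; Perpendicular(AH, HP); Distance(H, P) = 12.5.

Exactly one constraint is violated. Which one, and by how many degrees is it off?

Perpendicular(AH, HP) — off by 5.10°.

S = (0.00, 0.00) ✓; SA at -22.10° ✓; |SA| = 41.10 ✓; ∠SAH = 148.5° ✓; |AH| = 19.40 ✓; ∠(AH, HP) = 84.90° ✗; |HP| = 12.50 ✓.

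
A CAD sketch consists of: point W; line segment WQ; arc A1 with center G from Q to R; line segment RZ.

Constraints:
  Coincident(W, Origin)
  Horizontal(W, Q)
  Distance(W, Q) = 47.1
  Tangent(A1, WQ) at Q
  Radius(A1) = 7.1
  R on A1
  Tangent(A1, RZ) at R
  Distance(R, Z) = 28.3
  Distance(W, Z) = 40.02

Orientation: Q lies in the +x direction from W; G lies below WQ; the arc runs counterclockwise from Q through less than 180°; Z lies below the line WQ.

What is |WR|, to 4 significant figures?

40.99

W is at the origin; WQ is horizontal with |WQ| = 47.1 and Q on the +x side, so Q = (47.10, 0.000). The tangent condition forces GQ to be normal to WQ, so G = Q + (0, -7.1) = (47.10, -7.100). Since GR ⟂ RZ (tangency), |GZ| = √(7.1² + 28.3²) = 29.18 regardless of where R sits on A1. So Z lies on both circle(W, 40.02) and circle(G, 29.18); the below-WQ intersection is Z = (27.70, -28.89). R is the foot of the tangent from Z: R = (40.81, -3.810).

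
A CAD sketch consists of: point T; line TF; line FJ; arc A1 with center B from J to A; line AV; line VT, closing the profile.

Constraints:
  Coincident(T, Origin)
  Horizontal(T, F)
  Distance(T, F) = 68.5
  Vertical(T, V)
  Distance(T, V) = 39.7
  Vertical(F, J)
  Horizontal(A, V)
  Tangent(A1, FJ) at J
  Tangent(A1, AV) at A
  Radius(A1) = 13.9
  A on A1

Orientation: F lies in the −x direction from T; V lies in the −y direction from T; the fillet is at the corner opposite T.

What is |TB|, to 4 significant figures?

60.39

T is at the origin; TF is horizontal with |TF| = 68.5 and F on the −x side, so F = (-68.50, 0.000). T and V share the same x with |TV| = 39.7 and V on the −y side, so V = (0.000, -39.70). The virtual corner opposite T is at (-68.50, -39.70). Tangency of A1 to FJ means the radius BJ is perpendicular to FJ and since A1 is tangent to AV there, BA ⟂ AV, with radius 13.9, so the center B sits 13.9 in from both sides at B = (-54.60, -25.80). Then |TB| = |B − T| = 60.39.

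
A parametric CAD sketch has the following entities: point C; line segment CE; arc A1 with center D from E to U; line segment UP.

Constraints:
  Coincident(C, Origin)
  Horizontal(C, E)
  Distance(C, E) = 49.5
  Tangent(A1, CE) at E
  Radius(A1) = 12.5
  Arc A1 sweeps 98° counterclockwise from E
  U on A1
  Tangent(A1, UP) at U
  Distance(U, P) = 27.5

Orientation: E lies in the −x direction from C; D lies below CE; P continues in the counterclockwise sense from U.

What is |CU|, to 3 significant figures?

63.5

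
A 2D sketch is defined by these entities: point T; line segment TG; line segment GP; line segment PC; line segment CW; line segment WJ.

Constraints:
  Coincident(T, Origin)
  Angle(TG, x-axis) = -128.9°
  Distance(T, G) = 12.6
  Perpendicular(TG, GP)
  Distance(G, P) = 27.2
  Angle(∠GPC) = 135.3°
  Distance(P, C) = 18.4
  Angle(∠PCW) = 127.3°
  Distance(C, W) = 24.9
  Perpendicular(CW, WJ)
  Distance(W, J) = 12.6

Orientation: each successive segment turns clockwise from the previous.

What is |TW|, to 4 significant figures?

44.73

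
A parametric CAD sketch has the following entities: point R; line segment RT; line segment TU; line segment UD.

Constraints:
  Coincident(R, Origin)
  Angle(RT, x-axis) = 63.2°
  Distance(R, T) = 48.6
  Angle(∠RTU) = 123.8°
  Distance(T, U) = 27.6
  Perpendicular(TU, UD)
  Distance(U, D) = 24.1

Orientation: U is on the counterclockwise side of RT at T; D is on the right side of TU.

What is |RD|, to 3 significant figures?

84.5

R is at the origin; RT runs at 63.2° with length 48.6, so T = 48.6·(cos 63.2°, sin 63.2°) = (21.9, 43.4). ∠RTU = 123.8°, so TU runs at 63.2° + (180° − 123.8°) = 119° from the x-axis; with |TU| = 27.6, U = T + 27.6·(cos 119°, sin 119°) = (8.36, 67.4). TU ⟂ UD; with |UD| = 24.1 on the right of TU, D = U + 24.1·(0.871, 0.491) = (29.4, 79.3). Then |RD| = |D − R| = 84.5.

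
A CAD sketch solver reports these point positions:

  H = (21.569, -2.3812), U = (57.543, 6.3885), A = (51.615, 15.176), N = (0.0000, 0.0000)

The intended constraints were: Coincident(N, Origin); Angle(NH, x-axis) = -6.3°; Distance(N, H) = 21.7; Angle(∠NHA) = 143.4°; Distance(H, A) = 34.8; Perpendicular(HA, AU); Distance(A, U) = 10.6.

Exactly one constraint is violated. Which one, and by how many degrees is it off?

Perpendicular(HA, AU) — off by 3.70°.

N = (0.00, 0.00) ✓; NH at -6.300° ✓; |NH| = 21.70 ✓; ∠NHA = 143.4° ✓; |HA| = 34.80 ✓; ∠(HA, AU) = 86.30° ✗; |AU| = 10.60 ✓.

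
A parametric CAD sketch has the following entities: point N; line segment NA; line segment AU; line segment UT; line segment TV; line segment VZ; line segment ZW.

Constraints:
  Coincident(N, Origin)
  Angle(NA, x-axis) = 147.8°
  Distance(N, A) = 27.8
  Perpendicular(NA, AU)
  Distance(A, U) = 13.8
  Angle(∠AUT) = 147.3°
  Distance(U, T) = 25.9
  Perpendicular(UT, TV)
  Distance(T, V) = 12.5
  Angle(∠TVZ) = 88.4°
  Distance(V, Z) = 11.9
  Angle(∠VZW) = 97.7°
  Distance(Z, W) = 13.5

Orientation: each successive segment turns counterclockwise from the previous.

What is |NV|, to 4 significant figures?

29.03

N is at the origin; NA runs at 147.8° with length 27.8, so A = (-23.52, 14.81). NA ⟂ AU, so AU runs at -122.2°; with |AU| = 13.8, U = (-30.88, 3.136). ∠AUT = 147.3° gives UT at -89.50° from the x-axis; with |UT| = 25.9, T = (-30.65, -22.76). The perpendicularity gives TV at right angles to UT, so TV runs at 0.5000°; with |TV| = 12.5, V = (-18.15, -22.65). Then |NV| = |V − N| = 29.03.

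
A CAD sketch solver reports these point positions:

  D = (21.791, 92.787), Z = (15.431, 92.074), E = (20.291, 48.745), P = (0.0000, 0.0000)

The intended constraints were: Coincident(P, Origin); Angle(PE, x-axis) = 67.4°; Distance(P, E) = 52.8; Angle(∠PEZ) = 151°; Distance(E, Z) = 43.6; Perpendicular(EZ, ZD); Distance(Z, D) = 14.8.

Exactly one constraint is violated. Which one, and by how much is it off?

Distance(Z, D) = 14.8 — off by 8.40.

P = (0.00, 0.00) ✓; PE at 67.40° ✓; |PE| = 52.80 ✓; ∠PEZ = 151.0° ✓; |EZ| = 43.60 ✓; ∠(EZ, ZD) = 90.00° ✓; |ZD| = 6.400 ✗.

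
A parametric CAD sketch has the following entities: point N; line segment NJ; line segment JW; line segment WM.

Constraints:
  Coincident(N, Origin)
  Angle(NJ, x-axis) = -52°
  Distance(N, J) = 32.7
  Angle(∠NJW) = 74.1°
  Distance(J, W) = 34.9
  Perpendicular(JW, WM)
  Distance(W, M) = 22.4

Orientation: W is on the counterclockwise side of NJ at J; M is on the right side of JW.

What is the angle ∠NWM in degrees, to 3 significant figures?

140°

N is at the origin; NJ runs at -52.0° with length 32.7, so J = 32.7·(cos -52.0°, sin -52.0°) = (20.1, -25.8). ∠NJW = 74.1°, so JW runs at -52.0° + (180° − 74.1°) = 53.9° from the x-axis; with |JW| = 34.9, W = J + 34.9·(cos 53.9°, sin 53.9°) = (40.7, 2.43). JW ⟂ WM; with |WM| = 22.4 on the right of JW, M = W + 22.4·(0.808, -0.589) = (58.8, -10.8). Then cos ∠NWM = WN·WM / (|WN||WM|), giving 140°.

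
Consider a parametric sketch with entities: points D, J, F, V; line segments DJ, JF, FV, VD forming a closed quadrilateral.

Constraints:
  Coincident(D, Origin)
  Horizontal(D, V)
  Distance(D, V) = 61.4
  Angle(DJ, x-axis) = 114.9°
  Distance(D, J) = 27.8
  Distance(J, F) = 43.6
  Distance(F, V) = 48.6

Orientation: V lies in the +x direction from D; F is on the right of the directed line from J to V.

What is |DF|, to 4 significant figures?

17.15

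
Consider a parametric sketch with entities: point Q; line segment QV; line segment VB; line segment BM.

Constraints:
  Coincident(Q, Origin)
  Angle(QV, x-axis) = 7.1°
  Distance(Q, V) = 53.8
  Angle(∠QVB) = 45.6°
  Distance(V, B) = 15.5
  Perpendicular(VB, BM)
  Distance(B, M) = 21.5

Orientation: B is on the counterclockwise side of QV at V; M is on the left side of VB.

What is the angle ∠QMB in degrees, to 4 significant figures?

127.4°

Q is at the origin; QV runs at 7.1° with length 53.8, so V = 53.8·(cos 7.1°, sin 7.1°) = (53.39, 6.650). ∠QVB = 45.6°, so VB runs at 7.1° + (180° − 45.6°) = 141.5° from the x-axis; with |VB| = 15.5, B = V + 15.5·(cos 141.5°, sin 141.5°) = (41.26, 16.30). The perpendicularity gives BM at right angles to VB; with |BM| = 21.5 on the left of VB, M = B + 21.5·(-0.6225, -0.7826) = (27.87, -0.5273). Then cos ∠QMB = MQ·MB / (|MQ||MB|), giving 127.4°.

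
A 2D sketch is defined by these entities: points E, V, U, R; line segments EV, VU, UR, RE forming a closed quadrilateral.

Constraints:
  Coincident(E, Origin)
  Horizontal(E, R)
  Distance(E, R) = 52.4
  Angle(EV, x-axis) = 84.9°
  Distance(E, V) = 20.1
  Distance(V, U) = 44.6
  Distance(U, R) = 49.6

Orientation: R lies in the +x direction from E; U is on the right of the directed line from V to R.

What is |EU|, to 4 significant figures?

25.62

Checks: |VU| = 44.60 ✓; |UR| = 49.60 ✓.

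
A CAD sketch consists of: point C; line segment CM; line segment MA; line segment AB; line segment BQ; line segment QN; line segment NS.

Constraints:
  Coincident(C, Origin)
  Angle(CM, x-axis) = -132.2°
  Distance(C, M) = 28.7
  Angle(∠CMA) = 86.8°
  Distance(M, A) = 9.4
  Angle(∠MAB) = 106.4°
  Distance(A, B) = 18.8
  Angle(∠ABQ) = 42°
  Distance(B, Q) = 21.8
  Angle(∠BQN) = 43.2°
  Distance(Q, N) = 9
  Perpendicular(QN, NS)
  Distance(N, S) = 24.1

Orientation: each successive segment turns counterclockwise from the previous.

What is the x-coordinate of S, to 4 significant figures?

6.219

C is at the origin; CM runs at -132.2° with length 28.7, so M = (-19.28, -21.26). ∠CMA = 86.8° gives MA at -39.00° from the x-axis; with |MA| = 9.4, A = (-11.97, -27.18). ∠MAB = 106.4° gives AB at 34.60° from the x-axis; with |AB| = 18.8, B = (3.502, -16.50). ∠ABQ = 42.0° gives BQ at 172.6° from the x-axis; with |BQ| = 21.8, Q = (-18.12, -13.69). ∠BQN = 43.2° gives QN at -50.60° from the x-axis; with |QN| = 9.0, N = (-12.40, -20.65). QN ⟂ NS, so NS runs at 39.40°; with |NS| = 24.1, S = (6.219, -5.351). So S.x = 6.219.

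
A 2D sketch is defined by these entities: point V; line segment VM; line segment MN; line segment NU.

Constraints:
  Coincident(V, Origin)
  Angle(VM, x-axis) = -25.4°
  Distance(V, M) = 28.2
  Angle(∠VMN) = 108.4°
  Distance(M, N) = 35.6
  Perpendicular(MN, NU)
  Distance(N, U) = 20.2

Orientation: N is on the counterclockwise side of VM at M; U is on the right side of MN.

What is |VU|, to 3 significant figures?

64.7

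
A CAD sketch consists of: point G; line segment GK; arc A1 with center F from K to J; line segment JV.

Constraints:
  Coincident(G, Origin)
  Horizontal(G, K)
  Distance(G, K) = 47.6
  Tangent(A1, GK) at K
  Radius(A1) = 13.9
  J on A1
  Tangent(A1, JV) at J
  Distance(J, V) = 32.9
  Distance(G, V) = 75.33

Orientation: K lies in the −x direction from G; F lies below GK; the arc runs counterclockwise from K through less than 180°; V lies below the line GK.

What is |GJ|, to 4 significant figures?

63.31

Checks: |FJ| = 13.90 ✓; ∠(FJ, JV) = 90.00° ✓; |JV| = 32.90 ✓; |GV| = 75.33 ✓.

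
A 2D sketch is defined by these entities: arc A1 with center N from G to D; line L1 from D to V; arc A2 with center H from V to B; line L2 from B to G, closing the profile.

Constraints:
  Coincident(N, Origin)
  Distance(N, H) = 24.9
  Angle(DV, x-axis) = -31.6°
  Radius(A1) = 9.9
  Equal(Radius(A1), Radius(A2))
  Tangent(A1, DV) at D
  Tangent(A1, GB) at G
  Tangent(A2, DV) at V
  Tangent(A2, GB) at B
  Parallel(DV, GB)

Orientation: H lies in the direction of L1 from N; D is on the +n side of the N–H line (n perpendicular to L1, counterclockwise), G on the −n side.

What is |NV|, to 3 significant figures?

26.8

The slot axis is L1's direction at -31.6°, so u = (cos -31.6°, sin -31.6°) = (0.852, -0.524) and n = (−sin -31.6°, cos -31.6°) = (0.524, 0.852). N is at the origin and H lies 24.9 along u from N, so H = 24.9·u = (21.2, -13.0). Tangency of A1 to both parallel lines with radius 9.9 puts D and G at N ± 9.9·n: D = (5.19, 8.43), G = (-5.19, -8.43). Equal radii place V and B the same way about H: V = H + 9.9·n = (26.4, -4.62), B = H − 9.9·n = (16.0, -21.5). Then |NV| = |V − N| = 26.8.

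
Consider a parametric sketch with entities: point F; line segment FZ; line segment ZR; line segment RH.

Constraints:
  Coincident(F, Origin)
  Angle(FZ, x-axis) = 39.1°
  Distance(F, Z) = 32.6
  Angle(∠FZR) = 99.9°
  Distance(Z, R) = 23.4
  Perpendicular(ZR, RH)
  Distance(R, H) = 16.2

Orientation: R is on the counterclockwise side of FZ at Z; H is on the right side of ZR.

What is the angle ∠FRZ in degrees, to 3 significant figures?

47.9°

F is at the origin; FZ runs at 39.1° with length 32.6, so Z = 32.6·(cos 39.1°, sin 39.1°) = (25.3, 20.6). ∠FZR = 99.9°, so ZR runs at 39.1° + (180° − 99.9°) = 119° from the x-axis; with |ZR| = 23.4, R = Z + 23.4·(cos 119°, sin 119°) = (13.9, 41.0). Then cos ∠FRZ = RF·RZ / (|RF||RZ|), giving 47.9°.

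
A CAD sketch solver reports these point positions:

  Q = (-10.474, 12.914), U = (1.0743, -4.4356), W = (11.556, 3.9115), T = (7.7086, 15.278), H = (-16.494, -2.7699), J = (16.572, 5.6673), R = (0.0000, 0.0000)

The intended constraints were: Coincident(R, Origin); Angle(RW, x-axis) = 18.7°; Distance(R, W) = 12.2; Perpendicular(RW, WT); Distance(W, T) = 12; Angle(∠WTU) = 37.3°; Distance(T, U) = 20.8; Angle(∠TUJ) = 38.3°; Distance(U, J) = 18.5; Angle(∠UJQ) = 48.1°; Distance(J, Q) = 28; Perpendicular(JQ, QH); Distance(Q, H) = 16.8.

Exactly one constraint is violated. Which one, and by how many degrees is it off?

Perpendicular(JQ, QH) — off by 6.00°.

R = (0.00, 0.00) ✓; RW at 18.70° ✓; |RW| = 12.20 ✓; ∠(RW, WT) = 90.00° ✓; |WT| = 12.00 ✓; ∠WTU = 37.30° ✓; |TU| = 20.80 ✓; ∠TUJ = 38.30° ✓; |UJ| = 18.50 ✓; ∠UJQ = 48.10° ✓; |JQ| = 28.00 ✓; ∠(JQ, QH) = 84.00° ✗; |QH| = 16.80 ✓.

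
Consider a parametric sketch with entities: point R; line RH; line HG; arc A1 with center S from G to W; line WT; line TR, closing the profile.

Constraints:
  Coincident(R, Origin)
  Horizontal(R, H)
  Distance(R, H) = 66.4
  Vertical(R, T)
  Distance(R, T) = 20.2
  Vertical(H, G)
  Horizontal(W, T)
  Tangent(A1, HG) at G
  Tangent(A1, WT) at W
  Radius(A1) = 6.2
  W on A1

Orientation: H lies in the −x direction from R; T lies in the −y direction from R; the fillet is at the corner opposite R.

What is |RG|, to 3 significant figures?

67.9

The virtual corner opposite R is at (-66.4, -20.2). Since A1 is tangent to HG there, SG ⟂ HG and A1 meets WT tangentially, so SW is at right angles to WT, with radius 6.2, so the center S sits 6.2 in from both sides at S = (-60.2, -14.0). That places the tangent points at G = (-66.4, -14.0) on HG and W = (-60.2, -20.2) on WT. Then |RG| = |G − R| = 67.9.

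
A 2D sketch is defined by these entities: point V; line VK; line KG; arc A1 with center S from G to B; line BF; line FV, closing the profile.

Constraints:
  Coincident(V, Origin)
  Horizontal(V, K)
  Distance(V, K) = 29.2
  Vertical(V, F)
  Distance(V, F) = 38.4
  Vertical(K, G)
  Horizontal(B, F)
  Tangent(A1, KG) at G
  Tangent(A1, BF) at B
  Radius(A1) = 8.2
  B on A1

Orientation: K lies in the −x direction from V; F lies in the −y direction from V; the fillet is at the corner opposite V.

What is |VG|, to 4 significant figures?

42.01

V is at the origin; V and K share the same y with |VK| = 29.2 and K on the −x side, so K = (-29.20, 0.000). VF is vertical with |VF| = 38.4 and F on the −y side, so F = (0.000, -38.40). The virtual corner opposite V is at (-29.20, -38.40). The tangent condition forces SG to be normal to KG and the tangent condition forces SB to be normal to BF, with radius 8.2, so the center S sits 8.2 in from both sides at S = (-21.00, -30.20). That places the tangent points at G = (-29.20, -30.20) on KG and B = (-21.00, -38.40) on BF. Then |VG| = |G − V| = 42.01.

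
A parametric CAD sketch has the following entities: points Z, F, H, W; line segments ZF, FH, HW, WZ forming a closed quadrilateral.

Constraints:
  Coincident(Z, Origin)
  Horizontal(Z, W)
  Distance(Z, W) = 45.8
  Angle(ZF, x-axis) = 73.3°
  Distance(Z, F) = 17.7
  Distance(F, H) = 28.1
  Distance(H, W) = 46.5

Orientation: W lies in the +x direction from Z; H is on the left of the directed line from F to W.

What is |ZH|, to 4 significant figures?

45.19

Z is at the origin; ZW is horizontal with |ZW| = 45.8 and W in +x, so W = (45.8, 0). ZF runs at 73.3° with |ZF| = 17.7, so F = (5.086, 16.95). H is determined by |FH| = 28.1 and |HW| = 46.5 together: it lies at the intersection of circle(F, 28.1) and circle(W, 46.5). With |FW| = 44.10, the foot of the radical line on FW is 6.489 from F and the perpendicular offset is √(28.1² − 6.489²) = 27.34. Taking the left-of-FW solution: H = (21.59, 39.70).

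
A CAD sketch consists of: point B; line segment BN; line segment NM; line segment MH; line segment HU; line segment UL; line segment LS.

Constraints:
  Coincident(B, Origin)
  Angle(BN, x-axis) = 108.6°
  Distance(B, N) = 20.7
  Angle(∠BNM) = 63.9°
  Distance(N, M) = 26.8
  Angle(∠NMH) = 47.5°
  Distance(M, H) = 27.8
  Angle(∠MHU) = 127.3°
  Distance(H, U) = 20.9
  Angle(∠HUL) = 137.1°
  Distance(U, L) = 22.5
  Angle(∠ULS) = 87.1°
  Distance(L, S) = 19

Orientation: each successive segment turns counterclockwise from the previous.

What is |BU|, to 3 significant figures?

21.9

B is at the origin; BN runs at 108.6° with length 20.7, so N = (-6.60, 19.6). ∠BNM = 63.9° gives NM at -135° from the x-axis; with |NM| = 26.8, M = (-25.7, 0.768). ∠NMH = 47.5° gives MH at -2.80° from the x-axis; with |MH| = 27.8, H = (2.11, -0.590). ∠MHU = 127.3° gives HU at 49.9° from the x-axis; with |HU| = 20.9, U = (15.6, 15.4). Then |BU| = |U − B| = 21.9.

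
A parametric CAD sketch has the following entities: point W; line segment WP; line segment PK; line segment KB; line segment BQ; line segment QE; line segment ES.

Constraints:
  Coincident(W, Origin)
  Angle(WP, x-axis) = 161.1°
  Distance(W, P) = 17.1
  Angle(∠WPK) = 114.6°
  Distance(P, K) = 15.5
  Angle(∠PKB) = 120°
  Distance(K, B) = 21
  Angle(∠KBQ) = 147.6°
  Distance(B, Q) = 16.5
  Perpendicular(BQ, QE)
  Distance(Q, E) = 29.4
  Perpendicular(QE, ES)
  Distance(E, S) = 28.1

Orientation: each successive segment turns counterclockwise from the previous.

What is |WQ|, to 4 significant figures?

37.65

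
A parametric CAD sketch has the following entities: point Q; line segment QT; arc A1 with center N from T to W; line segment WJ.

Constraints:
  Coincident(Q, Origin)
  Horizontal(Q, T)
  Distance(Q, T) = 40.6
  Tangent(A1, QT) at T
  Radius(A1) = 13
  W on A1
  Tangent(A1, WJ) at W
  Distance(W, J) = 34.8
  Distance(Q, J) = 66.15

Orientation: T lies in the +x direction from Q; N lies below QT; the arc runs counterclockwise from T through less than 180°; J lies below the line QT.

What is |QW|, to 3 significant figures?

34.2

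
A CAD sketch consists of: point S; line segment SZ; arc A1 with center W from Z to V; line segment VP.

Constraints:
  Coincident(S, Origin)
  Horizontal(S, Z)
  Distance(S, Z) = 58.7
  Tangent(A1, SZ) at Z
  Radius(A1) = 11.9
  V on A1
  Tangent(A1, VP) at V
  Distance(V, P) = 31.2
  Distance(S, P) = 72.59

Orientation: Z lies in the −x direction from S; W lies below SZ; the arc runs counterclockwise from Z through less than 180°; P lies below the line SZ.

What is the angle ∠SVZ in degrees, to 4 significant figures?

43.53°

Checks: |WV| = 11.90 ✓; ∠(WV, VP) = 90.00° ✓; |VP| = 31.20 ✓; |SP| = 72.59 ✓.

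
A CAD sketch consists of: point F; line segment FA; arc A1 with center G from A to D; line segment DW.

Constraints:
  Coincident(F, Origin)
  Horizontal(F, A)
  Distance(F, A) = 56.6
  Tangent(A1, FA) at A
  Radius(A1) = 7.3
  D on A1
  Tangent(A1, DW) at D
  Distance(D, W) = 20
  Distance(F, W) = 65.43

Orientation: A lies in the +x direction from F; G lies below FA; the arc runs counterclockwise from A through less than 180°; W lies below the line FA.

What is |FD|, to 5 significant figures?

51.151

Checks: |FA| = 56.60 ✓; |GD| = 7.300 ✓; ∠(GD, DW) = 90.00° ✓; |DW| = 20.00 ✓; |FW| = 65.43 ✓.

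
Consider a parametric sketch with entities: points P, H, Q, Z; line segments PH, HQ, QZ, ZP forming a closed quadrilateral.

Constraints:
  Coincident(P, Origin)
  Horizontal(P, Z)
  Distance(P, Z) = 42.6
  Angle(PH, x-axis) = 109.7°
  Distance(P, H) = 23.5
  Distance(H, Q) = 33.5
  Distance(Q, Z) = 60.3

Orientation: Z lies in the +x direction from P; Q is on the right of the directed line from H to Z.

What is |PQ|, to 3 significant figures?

19.7

Checks: |HQ| = 33.50 ✓; |QZ| = 60.30 ✓.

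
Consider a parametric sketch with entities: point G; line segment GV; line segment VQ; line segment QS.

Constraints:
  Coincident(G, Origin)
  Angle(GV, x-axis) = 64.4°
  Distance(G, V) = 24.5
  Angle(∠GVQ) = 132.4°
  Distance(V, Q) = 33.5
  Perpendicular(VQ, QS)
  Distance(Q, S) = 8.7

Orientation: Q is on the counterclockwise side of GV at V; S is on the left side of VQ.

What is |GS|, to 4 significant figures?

50.89

G is at the origin; GV runs at 64.4° with length 24.5, so V = 24.5·(cos 64.4°, sin 64.4°) = (10.59, 22.09). ∠GVQ = 132.4°, so VQ runs at 64.4° + (180° − 132.4°) = 112.0° from the x-axis; with |VQ| = 33.5, Q = V + 33.5·(cos 112.0°, sin 112.0°) = (-1.963, 53.16). The perpendicularity gives QS at right angles to VQ; with |QS| = 8.7 on the left of VQ, S = Q + 8.7·(-0.9272, -0.3746) = (-10.03, 49.90). Then |GS| = |S − G| = 50.89.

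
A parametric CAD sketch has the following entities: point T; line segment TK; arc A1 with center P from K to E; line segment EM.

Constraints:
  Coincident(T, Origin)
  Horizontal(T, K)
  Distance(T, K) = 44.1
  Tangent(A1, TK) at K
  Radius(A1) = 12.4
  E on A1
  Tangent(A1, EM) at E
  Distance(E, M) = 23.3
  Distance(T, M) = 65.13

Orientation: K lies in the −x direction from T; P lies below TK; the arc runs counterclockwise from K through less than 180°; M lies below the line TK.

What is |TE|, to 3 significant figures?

58.1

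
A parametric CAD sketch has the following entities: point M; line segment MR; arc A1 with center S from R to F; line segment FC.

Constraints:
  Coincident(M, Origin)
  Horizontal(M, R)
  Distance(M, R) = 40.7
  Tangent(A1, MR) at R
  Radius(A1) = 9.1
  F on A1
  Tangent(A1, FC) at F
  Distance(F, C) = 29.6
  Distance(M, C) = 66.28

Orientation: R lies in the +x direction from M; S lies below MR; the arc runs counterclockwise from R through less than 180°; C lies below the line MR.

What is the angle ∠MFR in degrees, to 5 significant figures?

87.825°

Checks: M = (0.00, 0.00) ✓; |SF| = 9.100 ✓; ∠(SF, FC) = 90.00° ✓; |FC| = 29.60 ✓; |MC| = 66.28 ✓.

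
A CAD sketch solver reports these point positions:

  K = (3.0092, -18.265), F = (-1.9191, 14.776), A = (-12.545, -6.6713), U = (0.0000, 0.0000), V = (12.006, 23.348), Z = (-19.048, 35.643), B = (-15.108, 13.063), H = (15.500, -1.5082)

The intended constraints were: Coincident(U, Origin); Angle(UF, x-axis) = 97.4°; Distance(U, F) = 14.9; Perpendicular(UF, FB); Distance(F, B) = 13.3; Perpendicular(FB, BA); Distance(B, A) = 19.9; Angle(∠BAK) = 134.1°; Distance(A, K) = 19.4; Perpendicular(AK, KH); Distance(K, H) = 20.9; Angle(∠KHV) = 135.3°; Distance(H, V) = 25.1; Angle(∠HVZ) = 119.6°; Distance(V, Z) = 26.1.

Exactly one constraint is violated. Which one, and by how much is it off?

Distance(V, Z) = 26.1 — off by 7.30.

U = (0.00, 0.00) ✓; UF at 97.40° ✓; |UF| = 14.90 ✓; ∠(UF, FB) = 90.00° ✓; |FB| = 13.30 ✓; ∠(FB, BA) = 90.00° ✓; |BA| = 19.90 ✓; ∠BAK = 134.1° ✓; |AK| = 19.40 ✓; ∠(AK, KH) = 90.00° ✓; |KH| = 20.90 ✓; ∠KHV = 135.3° ✓; |HV| = 25.10 ✓; ∠HVZ = 119.6° ✓; |VZ| = 33.40 ✗.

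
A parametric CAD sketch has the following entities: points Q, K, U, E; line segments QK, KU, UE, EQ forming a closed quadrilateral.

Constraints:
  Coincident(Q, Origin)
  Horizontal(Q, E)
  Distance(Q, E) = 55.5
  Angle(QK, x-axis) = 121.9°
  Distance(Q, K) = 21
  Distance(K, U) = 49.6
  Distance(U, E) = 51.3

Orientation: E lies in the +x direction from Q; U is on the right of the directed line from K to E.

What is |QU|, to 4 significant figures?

28.73

Q is at the origin; Q and E share the same y with |QE| = 55.5 and E in +x, so E = (55.5, 0). QK runs at 121.9° with |QK| = 21.0, so K = (-11.10, 17.83). U is determined by |KU| = 49.6 and |UE| = 51.3 together: it lies at the intersection of circle(K, 49.6) and circle(E, 51.3). With |KE| = 68.94, the foot of the radical line on KE is 33.23 from K and the perpendicular offset is √(49.6² − 33.23²) = 36.83. Taking the right-of-KE solution: U = (11.48, -26.34).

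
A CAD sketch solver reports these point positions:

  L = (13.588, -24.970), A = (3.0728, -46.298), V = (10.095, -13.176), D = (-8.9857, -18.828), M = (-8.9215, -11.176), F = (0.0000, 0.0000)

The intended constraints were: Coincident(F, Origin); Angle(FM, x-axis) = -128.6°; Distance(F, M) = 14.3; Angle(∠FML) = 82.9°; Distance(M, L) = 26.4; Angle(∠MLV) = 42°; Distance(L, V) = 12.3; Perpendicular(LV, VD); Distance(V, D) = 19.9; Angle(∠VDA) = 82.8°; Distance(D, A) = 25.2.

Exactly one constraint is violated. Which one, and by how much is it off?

Distance(D, A) = 25.2 — off by 4.80.

F = (0.00, 0.00) ✓; FM at -128.6° ✓; |FM| = 14.30 ✓; ∠FML = 82.90° ✓; |ML| = 26.40 ✓; ∠MLV = 42.00° ✓; |LV| = 12.30 ✓; ∠(LV, VD) = 90.00° ✓; |VD| = 19.90 ✓; ∠VDA = 82.80° ✓; |DA| = 30.00 ✗.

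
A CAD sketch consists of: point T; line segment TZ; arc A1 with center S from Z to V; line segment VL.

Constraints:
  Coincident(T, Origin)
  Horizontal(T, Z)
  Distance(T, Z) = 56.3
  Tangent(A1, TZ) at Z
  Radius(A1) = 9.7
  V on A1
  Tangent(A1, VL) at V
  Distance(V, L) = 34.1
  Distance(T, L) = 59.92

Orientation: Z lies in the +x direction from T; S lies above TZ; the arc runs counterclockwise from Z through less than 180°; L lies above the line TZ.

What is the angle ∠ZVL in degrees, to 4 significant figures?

115.5°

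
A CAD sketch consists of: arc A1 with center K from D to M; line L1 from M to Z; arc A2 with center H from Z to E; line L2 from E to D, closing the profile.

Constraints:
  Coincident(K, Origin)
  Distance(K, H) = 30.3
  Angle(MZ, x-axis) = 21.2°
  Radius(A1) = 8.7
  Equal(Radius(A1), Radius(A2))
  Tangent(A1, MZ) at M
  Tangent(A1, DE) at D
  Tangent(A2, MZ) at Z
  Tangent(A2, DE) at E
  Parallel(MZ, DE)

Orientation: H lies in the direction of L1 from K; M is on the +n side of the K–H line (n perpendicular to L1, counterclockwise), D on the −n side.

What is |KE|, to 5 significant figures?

31.524

Tangency of A1 to both parallel lines with radius 8.7 puts M and D at K ± 8.7·n: M = (-3.1461, 8.1112), D = (3.1461, -8.1112). Equal radii place Z and E the same way about H: Z = H + 8.7·n = (25.103, 19.068), E = H − 8.7·n = (31.396, 2.8460). Then |KE| = |E − K| = 31.524.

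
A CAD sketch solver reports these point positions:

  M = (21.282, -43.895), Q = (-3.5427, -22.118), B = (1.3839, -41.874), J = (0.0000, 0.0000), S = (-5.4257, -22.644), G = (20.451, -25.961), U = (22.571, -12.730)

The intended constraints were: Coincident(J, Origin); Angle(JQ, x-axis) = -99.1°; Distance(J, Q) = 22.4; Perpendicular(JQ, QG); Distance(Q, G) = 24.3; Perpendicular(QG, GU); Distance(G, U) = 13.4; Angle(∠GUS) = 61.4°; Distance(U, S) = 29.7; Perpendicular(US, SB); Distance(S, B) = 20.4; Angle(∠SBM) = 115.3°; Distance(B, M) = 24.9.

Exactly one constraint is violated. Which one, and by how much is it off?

Distance(B, M) = 24.9 — off by 4.90.

J = (0.00, 0.00) ✓; JQ at -99.10° ✓; |JQ| = 22.40 ✓; ∠(JQ, QG) = 90.00° ✓; |QG| = 24.30 ✓; ∠(QG, GU) = 90.00° ✓; |GU| = 13.40 ✓; ∠GUS = 61.40° ✓; |US| = 29.70 ✓; ∠(US, SB) = 90.00° ✓; |SB| = 20.40 ✓; ∠SBM = 115.3° ✓; |BM| = 20.00 ✗.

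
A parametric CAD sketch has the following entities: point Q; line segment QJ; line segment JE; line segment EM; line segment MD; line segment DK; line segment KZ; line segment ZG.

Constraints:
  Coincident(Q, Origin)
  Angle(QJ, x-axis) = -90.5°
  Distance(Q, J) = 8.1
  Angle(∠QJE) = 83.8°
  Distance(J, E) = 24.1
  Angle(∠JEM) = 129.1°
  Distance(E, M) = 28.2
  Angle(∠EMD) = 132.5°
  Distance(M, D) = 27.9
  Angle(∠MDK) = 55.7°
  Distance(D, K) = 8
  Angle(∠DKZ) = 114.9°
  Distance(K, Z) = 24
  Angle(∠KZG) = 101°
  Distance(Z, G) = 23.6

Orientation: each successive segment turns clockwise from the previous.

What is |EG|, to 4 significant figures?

45.46

Q is at the origin; QJ runs at -90.5° with length 8.1, so J = (-0.07068, -8.100). ∠QJE = 83.8° gives JE at 173.3° from the x-axis; with |JE| = 24.1, E = (-24.01, -5.288). ∠JEM = 129.1° gives EM at 122.4° from the x-axis; with |EM| = 28.2, M = (-39.12, 18.52). ∠EMD = 132.5° gives MD at 74.90° from the x-axis; with |MD| = 27.9, D = (-31.85, 45.46). ∠MDK = 55.7° gives DK at -49.40° from the x-axis; with |DK| = 8.0, K = (-26.64, 39.38). ∠DKZ = 114.9° gives KZ at -114.5° from the x-axis; with |KZ| = 24.0, Z = (-36.59, 17.55). ∠KZG = 101.0° gives ZG at 166.5° from the x-axis; with |ZG| = 23.6, G = (-59.54, 23.05). Then |EG| = |G − E| = 45.46.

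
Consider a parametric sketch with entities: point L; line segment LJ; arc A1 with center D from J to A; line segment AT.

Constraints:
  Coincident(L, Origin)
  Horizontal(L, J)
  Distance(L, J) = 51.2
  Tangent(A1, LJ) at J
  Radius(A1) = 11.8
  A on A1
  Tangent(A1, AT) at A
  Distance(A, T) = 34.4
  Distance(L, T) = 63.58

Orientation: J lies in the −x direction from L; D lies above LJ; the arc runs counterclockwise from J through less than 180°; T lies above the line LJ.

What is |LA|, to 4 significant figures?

41.51

L is at the origin; LJ is horizontal with |LJ| = 51.2 and J on the −x side, so J = (-51.20, 0.000). Since A1 is tangent to LJ there, DJ ⟂ LJ, so D = J + (0, 11.8) = (-51.20, 11.80). Since DA ⟂ AT (tangency), |DT| = √(11.8² + 34.4²) = 36.37 regardless of where A sits on A1. So T lies on both circle(L, 63.58) and circle(D, 36.37); the above-LJ intersection is T = (-42.65, 47.15). A is the foot of the tangent from T: A = (-39.45, 12.90).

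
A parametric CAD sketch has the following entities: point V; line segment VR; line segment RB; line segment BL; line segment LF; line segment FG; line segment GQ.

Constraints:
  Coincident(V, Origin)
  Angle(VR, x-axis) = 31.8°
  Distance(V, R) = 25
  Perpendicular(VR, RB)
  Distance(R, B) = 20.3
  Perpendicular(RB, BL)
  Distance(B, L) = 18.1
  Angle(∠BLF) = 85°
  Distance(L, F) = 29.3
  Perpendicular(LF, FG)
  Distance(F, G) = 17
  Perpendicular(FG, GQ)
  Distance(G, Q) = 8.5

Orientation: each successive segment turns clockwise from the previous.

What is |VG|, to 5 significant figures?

27.409

∠BLF = 85.0° gives LF at 116.80° from the x-axis; with |LF| = 29.3, F = (3.3508, 12.536). The perpendicularity gives FG at right angles to LF, so FG runs at 26.800°; with |FG| = 17.0, G = (18.525, 20.201). Then |VG| = |G − V| = 27.409.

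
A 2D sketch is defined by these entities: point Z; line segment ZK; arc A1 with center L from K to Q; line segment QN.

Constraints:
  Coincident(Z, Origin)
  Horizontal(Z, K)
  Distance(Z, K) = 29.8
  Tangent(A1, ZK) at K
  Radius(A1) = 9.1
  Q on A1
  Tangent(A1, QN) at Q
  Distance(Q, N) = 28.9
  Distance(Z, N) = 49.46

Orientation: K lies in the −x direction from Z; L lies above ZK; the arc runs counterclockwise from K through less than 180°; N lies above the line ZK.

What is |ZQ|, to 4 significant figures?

24.23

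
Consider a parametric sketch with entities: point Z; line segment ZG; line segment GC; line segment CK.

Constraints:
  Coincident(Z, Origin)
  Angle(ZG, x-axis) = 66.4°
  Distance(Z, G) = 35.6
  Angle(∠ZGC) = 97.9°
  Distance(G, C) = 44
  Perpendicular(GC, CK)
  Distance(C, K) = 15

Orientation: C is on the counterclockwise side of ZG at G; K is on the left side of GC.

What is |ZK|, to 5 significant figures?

52.925

Z is at the origin; ZG runs at 66.4° with length 35.6, so G = 35.6·(cos 66.4°, sin 66.4°) = (14.252, 32.623). ∠ZGC = 97.9°, so GC runs at 66.4° + (180° − 97.9°) = 148.50° from the x-axis; with |GC| = 44.0, C = G + 44.0·(cos 148.50°, sin 148.50°) = (-23.264, 55.612). The perpendicularity gives CK at right angles to GC; with |CK| = 15.0 on the left of GC, K = C + 15.0·(-0.52250, -0.85264) = (-31.101, 42.823). Then |ZK| = |K − Z| = 52.925.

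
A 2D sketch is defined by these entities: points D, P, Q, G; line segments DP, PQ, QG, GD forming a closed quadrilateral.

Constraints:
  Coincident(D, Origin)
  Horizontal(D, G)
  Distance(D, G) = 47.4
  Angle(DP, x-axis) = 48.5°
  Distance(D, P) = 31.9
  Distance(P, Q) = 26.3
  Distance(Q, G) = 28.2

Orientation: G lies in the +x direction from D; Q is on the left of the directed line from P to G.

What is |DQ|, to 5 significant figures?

54.881

Checks: |PQ| = 26.30 ✓; |QG| = 28.20 ✓.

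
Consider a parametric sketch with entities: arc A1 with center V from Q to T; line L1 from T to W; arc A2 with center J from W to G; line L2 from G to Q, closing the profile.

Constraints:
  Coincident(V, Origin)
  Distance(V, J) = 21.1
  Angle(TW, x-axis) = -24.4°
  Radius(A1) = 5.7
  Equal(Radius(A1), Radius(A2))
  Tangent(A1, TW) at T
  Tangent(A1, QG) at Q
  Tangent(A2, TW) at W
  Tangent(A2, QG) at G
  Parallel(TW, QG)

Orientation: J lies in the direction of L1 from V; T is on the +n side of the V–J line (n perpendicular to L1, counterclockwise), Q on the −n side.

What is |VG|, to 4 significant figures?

21.86

The slot axis is L1's direction at -24.4°, so u = (cos -24.4°, sin -24.4°) = (0.9107, -0.4131) and n = (−sin -24.4°, cos -24.4°) = (0.4131, 0.9107). V is at the origin and J lies 21.1 along u from V, so J = 21.1·u = (19.22, -8.717). Tangency of A1 to both parallel lines with radius 5.7 puts T and Q at V ± 5.7·n: T = (2.355, 5.191), Q = (-2.355, -5.191). Equal radii place W and G the same way about J: W = J + 5.7·n = (21.57, -3.526), G = J − 5.7·n = (16.86, -13.91). Then |VG| = |G − V| = 21.86.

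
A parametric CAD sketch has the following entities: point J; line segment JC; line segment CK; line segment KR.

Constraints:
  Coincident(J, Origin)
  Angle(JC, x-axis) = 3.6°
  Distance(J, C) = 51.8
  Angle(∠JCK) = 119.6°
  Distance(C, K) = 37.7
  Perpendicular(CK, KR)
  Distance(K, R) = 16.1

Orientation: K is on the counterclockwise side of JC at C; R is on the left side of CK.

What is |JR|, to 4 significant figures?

69.59

J is at the origin; JC runs at 3.6° with length 51.8, so C = 51.8·(cos 3.6°, sin 3.6°) = (51.70, 3.253). ∠JCK = 119.6°, so CK runs at 3.6° + (180° − 119.6°) = 64.00° from the x-axis; with |CK| = 37.7, K = C + 37.7·(cos 64.00°, sin 64.00°) = (68.22, 37.14). CK ⟂ KR; with |KR| = 16.1 on the left of CK, R = K + 16.1·(-0.8988, 0.4384) = (53.75, 44.19). Then |JR| = |R − J| = 69.59.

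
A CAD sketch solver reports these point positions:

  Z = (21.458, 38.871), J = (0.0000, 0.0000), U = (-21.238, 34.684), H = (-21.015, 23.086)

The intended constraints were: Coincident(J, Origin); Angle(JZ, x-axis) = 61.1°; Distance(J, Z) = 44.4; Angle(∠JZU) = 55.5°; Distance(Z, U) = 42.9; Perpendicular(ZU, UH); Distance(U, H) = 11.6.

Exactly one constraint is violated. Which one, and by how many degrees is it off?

Perpendicular(ZU, UH) — off by 4.50°.

J = (0.00, 0.00) ✓; JZ at 61.10° ✓; |JZ| = 44.40 ✓; ∠JZU = 55.50° ✓; |ZU| = 42.90 ✓; ∠(ZU, UH) = 85.50° ✗; |UH| = 11.60 ✓.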